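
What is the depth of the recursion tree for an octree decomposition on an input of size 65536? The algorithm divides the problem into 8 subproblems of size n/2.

For divide and conquer with division factor 2:

Problem sizes at each level:
Level 0: 65536
Level 1: 32768
Level 2: 16384
Level 3: 8192
Level 4: 4096
Level 5: 2048
Level 6: 1024
Level 7: 512
Level 8: 256
Level 9: 128
Level 10: 64
Level 11: 32
Level 12: 16
Level 13: 8
Level 14: 4
Level 15: 2
Level 16: 1

The root is level 0 and the size-1 base case is level 16 (the tree spans levels 0 through 16, i.e. 17 levels counting the root), so the depth is the number of divisions: log_2(65536) = 16

The recursion tree depth is log_2(65536) = 16. At each level, the problem size is divided by 2, so it takes 16 divisions to reduce to a base case of size 1. The algorithm makes 8 recursive calls at each level.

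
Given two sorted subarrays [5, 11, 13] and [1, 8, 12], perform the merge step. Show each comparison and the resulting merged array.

Merging process:

Compare 5 vs 1: take 1 from right. Merged: [1]
Compare 5 vs 8: take 5 from left. Merged: [1, 5]
Compare 11 vs 8: take 8 from right. Merged: [1, 5, 8]
Compare 11 vs 12: take 11 from left. Merged: [1, 5, 8, 11]
Compare 13 vs 12: take 12 from right. Merged: [1, 5, 8, 11, 12]
Append remaining from left: [13]. Merged: [1, 5, 8, 11, 12, 13]

Final merged array: [1, 5, 8, 11, 12, 13]
Total comparisons: 5

The merged array is [1, 5, 8, 11, 12, 13], requiring 5 comparisons. The merge step runs in O(n) time where n is the total number of elements.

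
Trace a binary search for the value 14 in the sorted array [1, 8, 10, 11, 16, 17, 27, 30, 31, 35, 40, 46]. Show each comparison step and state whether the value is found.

Binary search for 14 in [1, 8, 10, 11, 16, 17, 27, 30, 31, 35, 40, 46]:

lo=0, hi=11, mid=5, arr[mid]=17 -> 17 > 14, search left half
lo=0, hi=4, mid=2, arr[mid]=10 -> 10 < 14, search right half
lo=3, hi=4, mid=3, arr[mid]=11 -> 11 < 14, search right half
lo=4, hi=4, mid=4, arr[mid]=16 -> 16 > 14, search left half
lo=4 > hi=3, target 14 not found

Binary search determines that 14 is not in the array after 4 comparisons. The search space was exhausted without finding the target.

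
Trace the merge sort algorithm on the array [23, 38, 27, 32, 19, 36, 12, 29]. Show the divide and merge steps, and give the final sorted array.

Merge sort trace:

Split: [23, 38, 27, 32, 19, 36, 12, 29] -> [23, 38, 27, 32] and [19, 36, 12, 29]
  Split: [23, 38, 27, 32] -> [23, 38] and [27, 32]
    Split: [23, 38] -> [23] and [38]
    Merge: [23] + [38] -> [23, 38]
    Split: [27, 32] -> [27] and [32]
    Merge: [27] + [32] -> [27, 32]
  Merge: [23, 38] + [27, 32] -> [23, 27, 32, 38]
  Split: [19, 36, 12, 29] -> [19, 36] and [12, 29]
    Split: [19, 36] -> [19] and [36]
    Merge: [19] + [36] -> [19, 36]
    Split: [12, 29] -> [12] and [29]
    Merge: [12] + [29] -> [12, 29]
  Merge: [19, 36] + [12, 29] -> [12, 19, 29, 36]
Merge: [23, 27, 32, 38] + [12, 19, 29, 36] -> [12, 19, 23, 27, 29, 32, 36, 38]

Final sorted array: [12, 19, 23, 27, 29, 32, 36, 38]

The merge sort proceeds by recursively splitting the array and merging sorted halves.
After all merges, the sorted array is [12, 19, 23, 27, 29, 32, 36, 38].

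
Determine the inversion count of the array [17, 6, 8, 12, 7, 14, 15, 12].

Finding inversions in [17, 6, 8, 12, 7, 14, 15, 12]:

(0, 1): arr[0]=17 > arr[1]=6
(0, 2): arr[0]=17 > arr[2]=8
(0, 3): arr[0]=17 > arr[3]=12
(0, 4): arr[0]=17 > arr[4]=7
(0, 5): arr[0]=17 > arr[5]=14
(0, 6): arr[0]=17 > arr[6]=15
(0, 7): arr[0]=17 > arr[7]=12
(2, 4): arr[2]=8 > arr[4]=7
(3, 4): arr[3]=12 > arr[4]=7
(5, 7): arr[5]=14 > arr[7]=12
(6, 7): arr[6]=15 > arr[7]=12

Total inversions: 11

The array has 11 inversion(s): (0,1), (0,2), (0,3), (0,4), (0,5), (0,6), (0,7), (2,4), (3,4), (5,7), (6,7). Each pair (i,j) satisfies i < j and arr[i] > arr[j].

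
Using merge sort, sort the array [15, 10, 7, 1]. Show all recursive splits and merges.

Merge sort trace:

Split: [15, 10, 7, 1] -> [15, 10] and [7, 1]
  Split: [15, 10] -> [15] and [10]
  Merge: [15] + [10] -> [10, 15]
  Split: [7, 1] -> [7] and [1]
  Merge: [7] + [1] -> [1, 7]
Merge: [10, 15] + [1, 7] -> [1, 7, 10, 15]

Final sorted array: [1, 7, 10, 15]

The merge sort proceeds by recursively splitting the array and merging sorted halves.
After all merges, the sorted array is [1, 7, 10, 15].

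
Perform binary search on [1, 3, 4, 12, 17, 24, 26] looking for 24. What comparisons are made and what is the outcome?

Binary search for 24 in [1, 3, 4, 12, 17, 24, 26]:

lo=0, hi=6, mid=3, arr[mid]=12 -> 12 < 24, search right half
lo=4, hi=6, mid=5, arr[mid]=24 -> Found target at index 5!

Binary search finds 24 at index 5 after 2 comparisons. The search repeatedly halves the search space by comparing with the middle element.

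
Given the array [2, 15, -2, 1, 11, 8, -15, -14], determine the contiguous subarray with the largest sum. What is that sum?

Using Kadane's algorithm on [2, 15, -2, 1, 11, 8, -15, -14]:

Scanning through the array:
Position 1 (value 15): max_ending_here = 17, max_so_far = 17
Position 2 (value -2): max_ending_here = 15, max_so_far = 17
Position 3 (value 1): max_ending_here = 16, max_so_far = 17
Position 4 (value 11): max_ending_here = 27, max_so_far = 27
Position 5 (value 8): max_ending_here = 35, max_so_far = 35
Position 6 (value -15): max_ending_here = 20, max_so_far = 35
Position 7 (value -14): max_ending_here = 6, max_so_far = 35

Maximum subarray: [2, 15, -2, 1, 11, 8]
Maximum sum: 35

The maximum subarray is [2, 15, -2, 1, 11, 8] with sum 35. This subarray runs from index 0 to index 5.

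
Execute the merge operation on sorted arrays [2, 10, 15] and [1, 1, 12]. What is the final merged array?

Merging process:

Compare 2 vs 1: take 1 from right. Merged: [1]
Compare 2 vs 1: take 1 from right. Merged: [1, 1]
Compare 2 vs 12: take 2 from left. Merged: [1, 1, 2]
Compare 10 vs 12: take 10 from left. Merged: [1, 1, 2, 10]
Compare 15 vs 12: take 12 from right. Merged: [1, 1, 2, 10, 12]
Append remaining from left: [15]. Merged: [1, 1, 2, 10, 12, 15]

Final merged array: [1, 1, 2, 10, 12, 15]
Total comparisons: 5

The merged array is [1, 1, 2, 10, 12, 15], requiring 5 comparisons. The merge step runs in O(n) time where n is the total number of elements.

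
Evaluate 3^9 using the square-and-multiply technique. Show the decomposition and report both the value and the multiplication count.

Computing 3^9 by squaring (build up from 3^1; each line after the first costs one multiplication):

3^1 = 3
3^2 = (3^1)^2 = 3^2 = 9
3^4 = (3^2)^2 = 9^2 = 81
3^8 = (3^4)^2 = 81^2 = 6561
3^9 = 3 * 3^8 = 3 * 6561 = 19683

Result: 19683
Multiplications needed: 4 (4 lines after 3^1)

3^9 = 19683. Using exponentiation by squaring, this requires 4 multiplications. The key idea: if the exponent is even, square the half-power; if odd, multiply by the base once.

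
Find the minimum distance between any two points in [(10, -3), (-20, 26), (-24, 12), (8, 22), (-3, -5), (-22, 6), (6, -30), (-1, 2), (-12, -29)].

Computing all pairwise distances among 9 points:

d((10, -3), (-20, 26)) = 41.7253
d((10, -3), (-24, 12)) = 37.1618
d((10, -3), (8, 22)) = 25.0799
d((10, -3), (-3, -5)) = 13.1529
d((10, -3), (-22, 6)) = 33.2415
d((10, -3), (6, -30)) = 27.2947
d((10, -3), (-1, 2)) = 12.083
d((10, -3), (-12, -29)) = 34.0588
d((-20, 26), (-24, 12)) = 14.5602
d((-20, 26), (8, 22)) = 28.2843
d((-20, 26), (-3, -5)) = 35.3553
d((-20, 26), (-22, 6)) = 20.0998
d((-20, 26), (6, -30)) = 61.7414
d((-20, 26), (-1, 2)) = 30.6105
d((-20, 26), (-12, -29)) = 55.5788
d((-24, 12), (8, 22)) = 33.5261
d((-24, 12), (-3, -5)) = 27.0185
d((-24, 12), (-22, 6)) = 6.3246 <-- minimum
d((-24, 12), (6, -30)) = 51.614
d((-24, 12), (-1, 2)) = 25.0799
d((-24, 12), (-12, -29)) = 42.72
d((8, 22), (-3, -5)) = 29.1548
d((8, 22), (-22, 6)) = 34.0
d((8, 22), (6, -30)) = 52.0384
d((8, 22), (-1, 2)) = 21.9317
d((8, 22), (-12, -29)) = 54.7814
d((-3, -5), (-22, 6)) = 21.9545
d((-3, -5), (6, -30)) = 26.5707
d((-3, -5), (-1, 2)) = 7.2801
d((-3, -5), (-12, -29)) = 25.632
d((-22, 6), (6, -30)) = 45.607
d((-22, 6), (-1, 2)) = 21.3776
d((-22, 6), (-12, -29)) = 36.4005
d((6, -30), (-1, 2)) = 32.7567
d((6, -30), (-12, -29)) = 18.0278
d((-1, 2), (-12, -29)) = 32.8938

Closest pair: (-24, 12) and (-22, 6) with distance 6.3246

The closest pair is (-24, 12) and (-22, 6) with Euclidean distance 6.3246. For 9 points, brute-force pairwise comparison is shown above. For large n, the divide-and-conquer algorithm (sort by x, recurse on halves, check the dividing strip) achieves O(n log n).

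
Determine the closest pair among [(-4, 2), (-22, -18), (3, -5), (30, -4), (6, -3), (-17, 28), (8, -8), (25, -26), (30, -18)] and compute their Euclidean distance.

Computing all pairwise distances among 9 points:

d((-4, 2), (-22, -18)) = 26.9072
d((-4, 2), (3, -5)) = 9.8995
d((-4, 2), (30, -4)) = 34.5254
d((-4, 2), (6, -3)) = 11.1803
d((-4, 2), (-17, 28)) = 29.0689
d((-4, 2), (8, -8)) = 15.6205
d((-4, 2), (25, -26)) = 40.3113
d((-4, 2), (30, -18)) = 39.4462
d((-22, -18), (3, -5)) = 28.178
d((-22, -18), (30, -4)) = 53.8516
d((-22, -18), (6, -3)) = 31.7648
d((-22, -18), (-17, 28)) = 46.2709
d((-22, -18), (8, -8)) = 31.6228
d((-22, -18), (25, -26)) = 47.676
d((-22, -18), (30, -18)) = 52.0
d((3, -5), (30, -4)) = 27.0185
d((3, -5), (6, -3)) = 3.6056 <-- minimum
d((3, -5), (-17, 28)) = 38.5876
d((3, -5), (8, -8)) = 5.831
d((3, -5), (25, -26)) = 30.4138
d((3, -5), (30, -18)) = 29.9666
d((30, -4), (6, -3)) = 24.0208
d((30, -4), (-17, 28)) = 56.8595
d((30, -4), (8, -8)) = 22.3607
d((30, -4), (25, -26)) = 22.561
d((30, -4), (30, -18)) = 14.0
d((6, -3), (-17, 28)) = 38.6005
d((6, -3), (8, -8)) = 5.3852
d((6, -3), (25, -26)) = 29.8329
d((6, -3), (30, -18)) = 28.3019
d((-17, 28), (8, -8)) = 43.8292
d((-17, 28), (25, -26)) = 68.4105
d((-17, 28), (30, -18)) = 65.7647
d((8, -8), (25, -26)) = 24.7588
d((8, -8), (30, -18)) = 24.1661
d((25, -26), (30, -18)) = 9.434

Closest pair: (3, -5) and (6, -3) with distance 3.6056

The closest pair is (3, -5) and (6, -3) with Euclidean distance 3.6056. For 9 points, brute-force pairwise comparison is shown above. For large n, the divide-and-conquer algorithm (sort by x, recurse on halves, check the dividing strip) achieves O(n log n).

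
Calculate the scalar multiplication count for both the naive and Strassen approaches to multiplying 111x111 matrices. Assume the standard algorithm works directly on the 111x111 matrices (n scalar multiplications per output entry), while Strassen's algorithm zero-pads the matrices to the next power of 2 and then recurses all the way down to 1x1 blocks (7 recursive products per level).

Matrix multiplication for 111x111 matrices:

Strassen's algorithm requires power-of-2 dimensions. Pad 111x111 to 128x128 (next power of 2).

Standard algorithm: 111^3 = 1367631 multiplications
Strassen's algorithm: 7^(log2(128)) = 7^7 = 823543 multiplications
Savings: 1367631 - 823543 = 544088 multiplications

Standard: 1367631 multiplications (111^3). Strassen: 823543 multiplications (7^7, after padding to 128x128). Strassen reduces 8 recursive multiplications to 7 at each level.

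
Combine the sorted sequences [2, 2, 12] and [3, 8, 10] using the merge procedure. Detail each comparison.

Merging process:

Compare 2 vs 3: take 2 from left. Merged: [2]
Compare 2 vs 3: take 2 from left. Merged: [2, 2]
Compare 12 vs 3: take 3 from right. Merged: [2, 2, 3]
Compare 12 vs 8: take 8 from right. Merged: [2, 2, 3, 8]
Compare 12 vs 10: take 10 from right. Merged: [2, 2, 3, 8, 10]
Append remaining from left: [12]. Merged: [2, 2, 3, 8, 10, 12]

Final merged array: [2, 2, 3, 8, 10, 12]
Total comparisons: 5

The merged array is [2, 2, 3, 8, 10, 12], requiring 5 comparisons. The merge step runs in O(n) time where n is the total number of elements.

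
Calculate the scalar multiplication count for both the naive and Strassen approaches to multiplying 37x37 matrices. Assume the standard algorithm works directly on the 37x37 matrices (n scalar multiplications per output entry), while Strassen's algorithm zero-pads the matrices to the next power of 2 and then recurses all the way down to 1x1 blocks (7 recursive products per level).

Matrix multiplication for 37x37 matrices:

Strassen's algorithm requires power-of-2 dimensions. Pad 37x37 to 64x64 (next power of 2).

Standard algorithm: 37^3 = 50653 multiplications
Strassen's algorithm: 7^(log2(64)) = 7^6 = 117649 multiplications
Difference: 50653 - 117649 = -66996 (Strassen uses MORE here due to padding overhead — for small or just-over-power-of-2 n, padding can outweigh the per-level savings)

Standard: 50653 multiplications (37^3). Strassen: 117649 multiplications (7^6, after padding to 64x64). Strassen reduces 8 recursive multiplications to 7 at each level.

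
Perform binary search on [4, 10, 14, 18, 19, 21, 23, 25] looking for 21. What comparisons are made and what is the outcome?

Binary search for 21 in [4, 10, 14, 18, 19, 21, 23, 25]:

lo=0, hi=7, mid=3, arr[mid]=18 -> 18 < 21, search right half
lo=4, hi=7, mid=5, arr[mid]=21 -> Found target at index 5!

Binary search finds 21 at index 5 after 2 comparisons. The search repeatedly halves the search space by comparing with the middle element.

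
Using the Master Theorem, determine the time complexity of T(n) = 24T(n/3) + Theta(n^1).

Master Theorem for T(n) = 24T(n/3) + O(n^1):

a = 24, b = 3, c = 1
log_b(a) = log_3(24) = 2.8928

Case 1: c = 1 < log_3(24) = 2.8928
T(n) = O(n^(log_3 24))

For T(n) = 24T(n/3) + O(n^1): log_3(24) = 2.8928. This is Case 1 of the Master Theorem (c < log_b(a), work dominated by leaves), giving O(n^(log_3 24)).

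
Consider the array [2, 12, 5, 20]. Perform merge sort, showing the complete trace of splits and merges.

Merge sort trace:

Split: [2, 12, 5, 20] -> [2, 12] and [5, 20]
  Split: [2, 12] -> [2] and [12]
  Merge: [2] + [12] -> [2, 12]
  Split: [5, 20] -> [5] and [20]
  Merge: [5] + [20] -> [5, 20]
Merge: [2, 12] + [5, 20] -> [2, 5, 12, 20]

Final sorted array: [2, 5, 12, 20]

The merge sort proceeds by recursively splitting the array and merging sorted halves.
After all merges, the sorted array is [2, 5, 12, 20].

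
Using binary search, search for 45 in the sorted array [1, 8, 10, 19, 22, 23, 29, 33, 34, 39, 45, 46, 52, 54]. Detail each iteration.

Binary search for 45 in [1, 8, 10, 19, 22, 23, 29, 33, 34, 39, 45, 46, 52, 54]:

lo=0, hi=13, mid=6, arr[mid]=29 -> 29 < 45, search right half
lo=7, hi=13, mid=10, arr[mid]=45 -> Found target at index 10!

Binary search finds 45 at index 10 after 2 comparisons. The search repeatedly halves the search space by comparing with the middle element.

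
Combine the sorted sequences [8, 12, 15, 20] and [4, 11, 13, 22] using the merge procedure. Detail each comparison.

Merging process:

Compare 8 vs 4: take 4 from right. Merged: [4]
Compare 8 vs 11: take 8 from left. Merged: [4, 8]
Compare 12 vs 11: take 11 from right. Merged: [4, 8, 11]
Compare 12 vs 13: take 12 from left. Merged: [4, 8, 11, 12]
Compare 15 vs 13: take 13 from right. Merged: [4, 8, 11, 12, 13]
Compare 15 vs 22: take 15 from left. Merged: [4, 8, 11, 12, 13, 15]
Compare 20 vs 22: take 20 from left. Merged: [4, 8, 11, 12, 13, 15, 20]
Append remaining from right: [22]. Merged: [4, 8, 11, 12, 13, 15, 20, 22]

Final merged array: [4, 8, 11, 12, 13, 15, 20, 22]
Total comparisons: 7

The merged array is [4, 8, 11, 12, 13, 15, 20, 22], requiring 7 comparisons. The merge step runs in O(n) time where n is the total number of elements.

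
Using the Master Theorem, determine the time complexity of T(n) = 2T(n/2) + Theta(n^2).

Master Theorem for T(n) = 2T(n/2) + O(n^2):

a = 2, b = 2, c = 2
log_b(a) = log_2(2) = 1.0000

Case 3: c = 2 > log_2(2) = 1.0000
T(n) = O(n^2) = O(n^2)

For T(n) = 2T(n/2) + O(n^2): log_2(2) = 1.0000. This is Case 3 of the Master Theorem (c > log_b(a), work dominated by root), giving O(n^2).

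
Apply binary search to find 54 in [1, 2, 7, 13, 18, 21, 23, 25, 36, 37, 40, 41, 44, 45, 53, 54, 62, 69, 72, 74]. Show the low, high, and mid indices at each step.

Binary search for 54 in [1, 2, 7, 13, 18, 21, 23, 25, 36, 37, 40, 41, 44, 45, 53, 54, 62, 69, 72, 74]:

lo=0, hi=19, mid=9, arr[mid]=37 -> 37 < 54, search right half
lo=10, hi=19, mid=14, arr[mid]=53 -> 53 < 54, search right half
lo=15, hi=19, mid=17, arr[mid]=69 -> 69 > 54, search left half
lo=15, hi=16, mid=15, arr[mid]=54 -> Found target at index 15!

Binary search finds 54 at index 15 after 4 comparisons. The search repeatedly halves the search space by comparing with the middle element.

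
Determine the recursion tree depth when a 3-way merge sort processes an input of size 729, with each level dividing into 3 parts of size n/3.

For divide and conquer with division factor 3:

Problem sizes at each level:
Level 0: 729
Level 1: 243
Level 2: 81
Level 3: 27
Level 4: 9
Level 5: 3
Level 6: 1

The root is level 0 and the size-1 base case is level 6 (the tree spans levels 0 through 6, i.e. 7 levels counting the root), so the depth is the number of divisions: log_3(729) = 6

The recursion tree depth is log_3(729) = 6. At each level, the problem size is divided by 3, so it takes 6 divisions to reduce to a base case of size 1. The algorithm makes 3 recursive calls at each level.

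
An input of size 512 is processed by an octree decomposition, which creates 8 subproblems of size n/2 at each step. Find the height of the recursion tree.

For divide and conquer with division factor 2:

Problem sizes at each level:
Level 0: 512
Level 1: 256
Level 2: 128
Level 3: 64
Level 4: 32
Level 5: 16
Level 6: 8
Level 7: 4
Level 8: 2
Level 9: 1

The root is level 0 and the size-1 base case is level 9 (the tree spans levels 0 through 9, i.e. 10 levels counting the root), so the depth is the number of divisions: log_2(512) = 9

The recursion tree depth is log_2(512) = 9. At each level, the problem size is divided by 2, so it takes 9 divisions to reduce to a base case of size 1. The algorithm makes 8 recursive calls at each level.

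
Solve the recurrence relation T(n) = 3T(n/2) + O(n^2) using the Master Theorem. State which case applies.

Master Theorem for T(n) = 3T(n/2) + O(n^2):

a = 3, b = 2, c = 2
log_b(a) = log_2(3) = 1.5850

Case 3: c = 2 > log_2(3) = 1.5850
T(n) = O(n^2) = O(n^2)

For T(n) = 3T(n/2) + O(n^2): log_2(3) = 1.5850. This is Case 3 of the Master Theorem (c > log_b(a), work dominated by root), giving O(n^2).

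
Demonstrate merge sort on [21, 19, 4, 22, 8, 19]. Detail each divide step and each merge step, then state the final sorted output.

Merge sort trace:

Split: [21, 19, 4, 22, 8, 19] -> [21, 19, 4] and [22, 8, 19]
  Split: [21, 19, 4] -> [21] and [19, 4]
    Split: [19, 4] -> [19] and [4]
    Merge: [19] + [4] -> [4, 19]
  Merge: [21] + [4, 19] -> [4, 19, 21]
  Split: [22, 8, 19] -> [22] and [8, 19]
    Split: [8, 19] -> [8] and [19]
    Merge: [8] + [19] -> [8, 19]
  Merge: [22] + [8, 19] -> [8, 19, 22]
Merge: [4, 19, 21] + [8, 19, 22] -> [4, 8, 19, 19, 21, 22]

Final sorted array: [4, 8, 19, 19, 21, 22]

The merge sort proceeds by recursively splitting the array and merging sorted halves.
After all merges, the sorted array is [4, 8, 19, 19, 21, 22].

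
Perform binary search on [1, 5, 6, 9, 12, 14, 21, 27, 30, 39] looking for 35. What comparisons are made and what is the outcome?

Binary search for 35 in [1, 5, 6, 9, 12, 14, 21, 27, 30, 39]:

lo=0, hi=9, mid=4, arr[mid]=12 -> 12 < 35, search right half
lo=5, hi=9, mid=7, arr[mid]=27 -> 27 < 35, search right half
lo=8, hi=9, mid=8, arr[mid]=30 -> 30 < 35, search right half
lo=9, hi=9, mid=9, arr[mid]=39 -> 39 > 35, search left half
lo=9 > hi=8, target 35 not found

Binary search determines that 35 is not in the array after 4 comparisons. The search space was exhausted without finding the target.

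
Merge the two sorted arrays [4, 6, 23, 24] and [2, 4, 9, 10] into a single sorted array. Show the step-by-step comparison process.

Merging process:

Compare 4 vs 2: take 2 from right. Merged: [2]
Compare 4 vs 4: take 4 from left. Merged: [2, 4]
Compare 6 vs 4: take 4 from right. Merged: [2, 4, 4]
Compare 6 vs 9: take 6 from left. Merged: [2, 4, 4, 6]
Compare 23 vs 9: take 9 from right. Merged: [2, 4, 4, 6, 9]
Compare 23 vs 10: take 10 from right. Merged: [2, 4, 4, 6, 9, 10]
Append remaining from left: [23, 24]. Merged: [2, 4, 4, 6, 9, 10, 23, 24]

Final merged array: [2, 4, 4, 6, 9, 10, 23, 24]
Total comparisons: 6

The merged array is [2, 4, 4, 6, 9, 10, 23, 24], requiring 6 comparisons. The merge step runs in O(n) time where n is the total number of elements.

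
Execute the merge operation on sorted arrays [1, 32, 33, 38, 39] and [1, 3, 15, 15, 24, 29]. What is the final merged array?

Merging process:

Compare 1 vs 1: take 1 from left. Merged: [1]
Compare 32 vs 1: take 1 from right. Merged: [1, 1]
Compare 32 vs 3: take 3 from right. Merged: [1, 1, 3]
Compare 32 vs 15: take 15 from right. Merged: [1, 1, 3, 15]
Compare 32 vs 15: take 15 from right. Merged: [1, 1, 3, 15, 15]
Compare 32 vs 24: take 24 from right. Merged: [1, 1, 3, 15, 15, 24]
Compare 32 vs 29: take 29 from right. Merged: [1, 1, 3, 15, 15, 24, 29]
Append remaining from left: [32, 33, 38, 39]. Merged: [1, 1, 3, 15, 15, 24, 29, 32, 33, 38, 39]

Final merged array: [1, 1, 3, 15, 15, 24, 29, 32, 33, 38, 39]
Total comparisons: 7

The merged array is [1, 1, 3, 15, 15, 24, 29, 32, 33, 38, 39], requiring 7 comparisons. The merge step runs in O(n) time where n is the total number of elements.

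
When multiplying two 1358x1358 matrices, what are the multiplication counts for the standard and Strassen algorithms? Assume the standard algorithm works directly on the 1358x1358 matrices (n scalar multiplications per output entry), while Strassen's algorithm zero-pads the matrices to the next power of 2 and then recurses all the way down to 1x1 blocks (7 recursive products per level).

Matrix multiplication for 1358x1358 matrices:

Strassen's algorithm requires power-of-2 dimensions. Pad 1358x1358 to 2048x2048 (next power of 2).

Standard algorithm: 1358^3 = 2504374712 multiplications
Strassen's algorithm: 7^(log2(2048)) = 7^11 = 1977326743 multiplications
Savings: 2504374712 - 1977326743 = 527047969 multiplications

Standard: 2504374712 multiplications (1358^3). Strassen: 1977326743 multiplications (7^11, after padding to 2048x2048). Strassen reduces 8 recursive multiplications to 7 at each level.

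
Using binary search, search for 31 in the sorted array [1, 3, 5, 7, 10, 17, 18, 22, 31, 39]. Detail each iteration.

Binary search for 31 in [1, 3, 5, 7, 10, 17, 18, 22, 31, 39]:

lo=0, hi=9, mid=4, arr[mid]=10 -> 10 < 31, search right half
lo=5, hi=9, mid=7, arr[mid]=22 -> 22 < 31, search right half
lo=8, hi=9, mid=8, arr[mid]=31 -> Found target at index 8!

Binary search finds 31 at index 8 after 3 comparisons. The search repeatedly halves the search space by comparing with the middle element.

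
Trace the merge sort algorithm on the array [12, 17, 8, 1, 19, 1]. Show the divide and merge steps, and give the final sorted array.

Merge sort trace:

Split: [12, 17, 8, 1, 19, 1] -> [12, 17, 8] and [1, 19, 1]
  Split: [12, 17, 8] -> [12] and [17, 8]
    Split: [17, 8] -> [17] and [8]
    Merge: [17] + [8] -> [8, 17]
  Merge: [12] + [8, 17] -> [8, 12, 17]
  Split: [1, 19, 1] -> [1] and [19, 1]
    Split: [19, 1] -> [19] and [1]
    Merge: [19] + [1] -> [1, 19]
  Merge: [1] + [1, 19] -> [1, 1, 19]
Merge: [8, 12, 17] + [1, 1, 19] -> [1, 1, 8, 12, 17, 19]

Final sorted array: [1, 1, 8, 12, 17, 19]

The merge sort proceeds by recursively splitting the array and merging sorted halves.
After all merges, the sorted array is [1, 1, 8, 12, 17, 19].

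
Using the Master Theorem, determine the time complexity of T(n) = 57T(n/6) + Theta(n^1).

Master Theorem for T(n) = 57T(n/6) + O(n^1):

a = 57, b = 6, c = 1
log_b(a) = log_6(57) = 2.2565

Case 1: c = 1 < log_6(57) = 2.2565
T(n) = O(n^(log_6 57))

For T(n) = 57T(n/6) + O(n^1): log_6(57) = 2.2565. This is Case 1 of the Master Theorem (c < log_b(a), work dominated by leaves), giving O(n^(log_6 57)).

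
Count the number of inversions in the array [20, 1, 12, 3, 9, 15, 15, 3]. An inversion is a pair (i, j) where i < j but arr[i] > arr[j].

Finding inversions in [20, 1, 12, 3, 9, 15, 15, 3]:

(0, 1): arr[0]=20 > arr[1]=1
(0, 2): arr[0]=20 > arr[2]=12
(0, 3): arr[0]=20 > arr[3]=3
(0, 4): arr[0]=20 > arr[4]=9
(0, 5): arr[0]=20 > arr[5]=15
(0, 6): arr[0]=20 > arr[6]=15
(0, 7): arr[0]=20 > arr[7]=3
(2, 3): arr[2]=12 > arr[3]=3
(2, 4): arr[2]=12 > arr[4]=9
(2, 7): arr[2]=12 > arr[7]=3
(4, 7): arr[4]=9 > arr[7]=3
(5, 7): arr[5]=15 > arr[7]=3
(6, 7): arr[6]=15 > arr[7]=3

Total inversions: 13

The array has 13 inversion(s): (0,1), (0,2), (0,3), (0,4), (0,5), (0,6), (0,7), (2,3), (2,4), (2,7), (4,7), (5,7), (6,7). Each pair (i,j) satisfies i < j and arr[i] > arr[j].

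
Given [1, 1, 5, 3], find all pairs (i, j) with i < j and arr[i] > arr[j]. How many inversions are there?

Finding inversions in [1, 1, 5, 3]:

(2, 3): arr[2]=5 > arr[3]=3

Total inversions: 1

The array has 1 inversion(s): (2,3). Each pair (i,j) satisfies i < j and arr[i] > arr[j].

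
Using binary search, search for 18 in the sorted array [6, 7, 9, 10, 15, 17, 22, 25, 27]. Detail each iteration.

Binary search for 18 in [6, 7, 9, 10, 15, 17, 22, 25, 27]:

lo=0, hi=8, mid=4, arr[mid]=15 -> 15 < 18, search right half
lo=5, hi=8, mid=6, arr[mid]=22 -> 22 > 18, search left half
lo=5, hi=5, mid=5, arr[mid]=17 -> 17 < 18, search right half
lo=6 > hi=5, target 18 not found

Binary search determines that 18 is not in the array after 3 comparisons. The search space was exhausted without finding the target.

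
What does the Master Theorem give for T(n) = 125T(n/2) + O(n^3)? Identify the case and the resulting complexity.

Master Theorem for T(n) = 125T(n/2) + O(n^3):

a = 125, b = 2, c = 3
log_b(a) = log_2(125) = 6.9658

Case 1: c = 3 < log_2(125) = 6.9658
T(n) = O(n^(log_2 125))

For T(n) = 125T(n/2) + O(n^3): log_2(125) = 6.9658. This is Case 1 of the Master Theorem (c < log_b(a), work dominated by leaves), giving O(n^(log_2 125)).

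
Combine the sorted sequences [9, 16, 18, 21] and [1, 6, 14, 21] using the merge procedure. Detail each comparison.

Merging process:

Compare 9 vs 1: take 1 from right. Merged: [1]
Compare 9 vs 6: take 6 from right. Merged: [1, 6]
Compare 9 vs 14: take 9 from left. Merged: [1, 6, 9]
Compare 16 vs 14: take 14 from right. Merged: [1, 6, 9, 14]
Compare 16 vs 21: take 16 from left. Merged: [1, 6, 9, 14, 16]
Compare 18 vs 21: take 18 from left. Merged: [1, 6, 9, 14, 16, 18]
Compare 21 vs 21: take 21 from left. Merged: [1, 6, 9, 14, 16, 18, 21]
Append remaining from right: [21]. Merged: [1, 6, 9, 14, 16, 18, 21, 21]

Final merged array: [1, 6, 9, 14, 16, 18, 21, 21]
Total comparisons: 7

The merged array is [1, 6, 9, 14, 16, 18, 21, 21], requiring 7 comparisons. The merge step runs in O(n) time where n is the total number of elements.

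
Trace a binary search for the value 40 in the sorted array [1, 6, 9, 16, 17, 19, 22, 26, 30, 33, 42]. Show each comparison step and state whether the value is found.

Binary search for 40 in [1, 6, 9, 16, 17, 19, 22, 26, 30, 33, 42]:

lo=0, hi=10, mid=5, arr[mid]=19 -> 19 < 40, search right half
lo=6, hi=10, mid=8, arr[mid]=30 -> 30 < 40, search right half
lo=9, hi=10, mid=9, arr[mid]=33 -> 33 < 40, search right half
lo=10, hi=10, mid=10, arr[mid]=42 -> 42 > 40, search left half
lo=10 > hi=9, target 40 not found

Binary search determines that 40 is not in the array after 4 comparisons. The search space was exhausted without finding the target.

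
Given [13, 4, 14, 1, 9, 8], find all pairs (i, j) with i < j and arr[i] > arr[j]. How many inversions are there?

Finding inversions in [13, 4, 14, 1, 9, 8]:

(0, 1): arr[0]=13 > arr[1]=4
(0, 3): arr[0]=13 > arr[3]=1
(0, 4): arr[0]=13 > arr[4]=9
(0, 5): arr[0]=13 > arr[5]=8
(1, 3): arr[1]=4 > arr[3]=1
(2, 3): arr[2]=14 > arr[3]=1
(2, 4): arr[2]=14 > arr[4]=9
(2, 5): arr[2]=14 > arr[5]=8
(4, 5): arr[4]=9 > arr[5]=8

Total inversions: 9

The array has 9 inversion(s): (0,1), (0,3), (0,4), (0,5), (1,3), (2,3), (2,4), (2,5), (4,5). Each pair (i,j) satisfies i < j and arr[i] > arr[j].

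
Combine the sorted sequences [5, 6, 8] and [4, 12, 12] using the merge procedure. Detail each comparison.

Merging process:

Compare 5 vs 4: take 4 from right. Merged: [4]
Compare 5 vs 12: take 5 from left. Merged: [4, 5]
Compare 6 vs 12: take 6 from left. Merged: [4, 5, 6]
Compare 8 vs 12: take 8 from left. Merged: [4, 5, 6, 8]
Append remaining from right: [12, 12]. Merged: [4, 5, 6, 8, 12, 12]

Final merged array: [4, 5, 6, 8, 12, 12]
Total comparisons: 4

The merged array is [4, 5, 6, 8, 12, 12], requiring 4 comparisons. The merge step runs in O(n) time where n is the total number of elements.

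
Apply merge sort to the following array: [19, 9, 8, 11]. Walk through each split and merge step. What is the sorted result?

Merge sort trace:

Split: [19, 9, 8, 11] -> [19, 9] and [8, 11]
  Split: [19, 9] -> [19] and [9]
  Merge: [19] + [9] -> [9, 19]
  Split: [8, 11] -> [8] and [11]
  Merge: [8] + [11] -> [8, 11]
Merge: [9, 19] + [8, 11] -> [8, 9, 11, 19]

Final sorted array: [8, 9, 11, 19]

The merge sort proceeds by recursively splitting the array and merging sorted halves.
After all merges, the sorted array is [8, 9, 11, 19].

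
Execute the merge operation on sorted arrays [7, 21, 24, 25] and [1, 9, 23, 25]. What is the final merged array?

Merging process:

Compare 7 vs 1: take 1 from right. Merged: [1]
Compare 7 vs 9: take 7 from left. Merged: [1, 7]
Compare 21 vs 9: take 9 from right. Merged: [1, 7, 9]
Compare 21 vs 23: take 21 from left. Merged: [1, 7, 9, 21]
Compare 24 vs 23: take 23 from right. Merged: [1, 7, 9, 21, 23]
Compare 24 vs 25: take 24 from left. Merged: [1, 7, 9, 21, 23, 24]
Compare 25 vs 25: take 25 from left. Merged: [1, 7, 9, 21, 23, 24, 25]
Append remaining from right: [25]. Merged: [1, 7, 9, 21, 23, 24, 25, 25]

Final merged array: [1, 7, 9, 21, 23, 24, 25, 25]
Total comparisons: 7

The merged array is [1, 7, 9, 21, 23, 24, 25, 25], requiring 7 comparisons. The merge step runs in O(n) time where n is the total number of elements.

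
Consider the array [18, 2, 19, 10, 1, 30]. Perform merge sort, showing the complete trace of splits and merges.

Merge sort trace:

Split: [18, 2, 19, 10, 1, 30] -> [18, 2, 19] and [10, 1, 30]
  Split: [18, 2, 19] -> [18] and [2, 19]
    Split: [2, 19] -> [2] and [19]
    Merge: [2] + [19] -> [2, 19]
  Merge: [18] + [2, 19] -> [2, 18, 19]
  Split: [10, 1, 30] -> [10] and [1, 30]
    Split: [1, 30] -> [1] and [30]
    Merge: [1] + [30] -> [1, 30]
  Merge: [10] + [1, 30] -> [1, 10, 30]
Merge: [2, 18, 19] + [1, 10, 30] -> [1, 2, 10, 18, 19, 30]

Final sorted array: [1, 2, 10, 18, 19, 30]

The merge sort proceeds by recursively splitting the array and merging sorted halves.
After all merges, the sorted array is [1, 2, 10, 18, 19, 30].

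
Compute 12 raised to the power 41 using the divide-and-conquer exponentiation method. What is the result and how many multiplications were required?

Computing 12^41 by squaring (build up from 12^1; each line after the first costs one multiplication):

12^1 = 12
12^2 = (12^1)^2 = 12^2 = 144
12^4 = (12^2)^2 = 144^2 = 20736
12^5 = 12 * 12^4 = 12 * 20736 = 248832
12^10 = (12^5)^2 = 248832^2 = 61917364224
12^20 = (12^10)^2 = 61917364224^2 = 3833759992447475122176
12^40 = (12^20)^2 = 3833759992447475122176^2 = 14697715679690864505827555550150426126974976
12^41 = 12 * 12^40 = 12 * 14697715679690864505827555550150426126974976 = 176372588156290374069930666601805113523699712

Result: 176372588156290374069930666601805113523699712
Multiplications needed: 7 (7 lines after 12^1)

12^41 = 176372588156290374069930666601805113523699712. Using exponentiation by squaring, this requires 7 multiplications. The key idea: if the exponent is even, square the half-power; if odd, multiply by the base once.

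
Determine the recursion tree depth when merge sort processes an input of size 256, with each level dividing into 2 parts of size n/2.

For divide and conquer with division factor 2:

Problem sizes at each level:
Level 0: 256
Level 1: 128
Level 2: 64
Level 3: 32
Level 4: 16
Level 5: 8
Level 6: 4
Level 7: 2
Level 8: 1

The root is level 0 and the size-1 base case is level 8 (the tree spans levels 0 through 8, i.e. 9 levels counting the root), so the depth is the number of divisions: log_2(256) = 8

The recursion tree depth is log_2(256) = 8. At each level, the problem size is divided by 2, so it takes 8 divisions to reduce to a base case of size 1. The algorithm makes 2 recursive calls at each level.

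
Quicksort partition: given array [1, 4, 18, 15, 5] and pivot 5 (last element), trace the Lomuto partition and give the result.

Lomuto partition with pivot = 5:

Initial array: [1, 4, 18, 15, 5]

arr[0]=1 <= 5: swap with position 0, array becomes [1, 4, 18, 15, 5]
arr[1]=4 <= 5: swap with position 1, array becomes [1, 4, 18, 15, 5]
arr[2]=18 > 5: no swap
arr[3]=15 > 5: no swap

Place pivot at position 2: [1, 4, 5, 15, 18]
Pivot position: 2

After partitioning with pivot 5, the array becomes [1, 4, 5, 15, 18]. The pivot is placed at index 2. All elements to the left of the pivot are <= 5, and all elements to the right are > 5.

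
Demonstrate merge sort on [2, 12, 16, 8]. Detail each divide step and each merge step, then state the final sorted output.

Merge sort trace:

Split: [2, 12, 16, 8] -> [2, 12] and [16, 8]
  Split: [2, 12] -> [2] and [12]
  Merge: [2] + [12] -> [2, 12]
  Split: [16, 8] -> [16] and [8]
  Merge: [16] + [8] -> [8, 16]
Merge: [2, 12] + [8, 16] -> [2, 8, 12, 16]

Final sorted array: [2, 8, 12, 16]

The merge sort proceeds by recursively splitting the array and merging sorted halves.
After all merges, the sorted array is [2, 8, 12, 16].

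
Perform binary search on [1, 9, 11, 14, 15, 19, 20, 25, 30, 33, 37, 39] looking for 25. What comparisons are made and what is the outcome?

Binary search for 25 in [1, 9, 11, 14, 15, 19, 20, 25, 30, 33, 37, 39]:

lo=0, hi=11, mid=5, arr[mid]=19 -> 19 < 25, search right half
lo=6, hi=11, mid=8, arr[mid]=30 -> 30 > 25, search left half
lo=6, hi=7, mid=6, arr[mid]=20 -> 20 < 25, search right half
lo=7, hi=7, mid=7, arr[mid]=25 -> Found target at index 7!

Binary search finds 25 at index 7 after 4 comparisons. The search repeatedly halves the search space by comparing with the middle element.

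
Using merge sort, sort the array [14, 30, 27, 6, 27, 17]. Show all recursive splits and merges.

Merge sort trace:

Split: [14, 30, 27, 6, 27, 17] -> [14, 30, 27] and [6, 27, 17]
  Split: [14, 30, 27] -> [14] and [30, 27]
    Split: [30, 27] -> [30] and [27]
    Merge: [30] + [27] -> [27, 30]
  Merge: [14] + [27, 30] -> [14, 27, 30]
  Split: [6, 27, 17] -> [6] and [27, 17]
    Split: [27, 17] -> [27] and [17]
    Merge: [27] + [17] -> [17, 27]
  Merge: [6] + [17, 27] -> [6, 17, 27]
Merge: [14, 27, 30] + [6, 17, 27] -> [6, 14, 17, 27, 27, 30]

Final sorted array: [6, 14, 17, 27, 27, 30]

The merge sort proceeds by recursively splitting the array and merging sorted halves.
After all merges, the sorted array is [6, 14, 17, 27, 27, 30].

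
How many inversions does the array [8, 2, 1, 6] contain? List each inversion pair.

Finding inversions in [8, 2, 1, 6]:

(0, 1): arr[0]=8 > arr[1]=2
(0, 2): arr[0]=8 > arr[2]=1
(0, 3): arr[0]=8 > arr[3]=6
(1, 2): arr[1]=2 > arr[2]=1

Total inversions: 4

The array has 4 inversion(s): (0,1), (0,2), (0,3), (1,2). Each pair (i,j) satisfies i < j and arr[i] > arr[j].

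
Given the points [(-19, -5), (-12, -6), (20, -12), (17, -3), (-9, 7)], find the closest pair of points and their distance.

Computing all pairwise distances among 5 points:

d((-19, -5), (-12, -6)) = 7.0711 <-- minimum
d((-19, -5), (20, -12)) = 39.6232
d((-19, -5), (17, -3)) = 36.0555
d((-19, -5), (-9, 7)) = 15.6205
d((-12, -6), (20, -12)) = 32.5576
d((-12, -6), (17, -3)) = 29.1548
d((-12, -6), (-9, 7)) = 13.3417
d((20, -12), (17, -3)) = 9.4868
d((20, -12), (-9, 7)) = 34.6699
d((17, -3), (-9, 7)) = 27.8568

Closest pair: (-19, -5) and (-12, -6) with distance 7.0711

The closest pair is (-19, -5) and (-12, -6) with Euclidean distance 7.0711. For 5 points, brute-force pairwise comparison is shown above. For large n, the divide-and-conquer algorithm (sort by x, recurse on halves, check the dividing strip) achieves O(n log n).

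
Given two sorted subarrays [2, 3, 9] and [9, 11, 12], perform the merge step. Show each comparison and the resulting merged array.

Merging process:

Compare 2 vs 9: take 2 from left. Merged: [2]
Compare 3 vs 9: take 3 from left. Merged: [2, 3]
Compare 9 vs 9: take 9 from left. Merged: [2, 3, 9]
Append remaining from right: [9, 11, 12]. Merged: [2, 3, 9, 9, 11, 12]

Final merged array: [2, 3, 9, 9, 11, 12]
Total comparisons: 3

The merged array is [2, 3, 9, 9, 11, 12], requiring 3 comparisons. The merge step runs in O(n) time where n is the total number of elements.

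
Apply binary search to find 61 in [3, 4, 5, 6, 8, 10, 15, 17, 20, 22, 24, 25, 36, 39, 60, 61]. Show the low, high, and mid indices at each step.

Binary search for 61 in [3, 4, 5, 6, 8, 10, 15, 17, 20, 22, 24, 25, 36, 39, 60, 61]:

lo=0, hi=15, mid=7, arr[mid]=17 -> 17 < 61, search right half
lo=8, hi=15, mid=11, arr[mid]=25 -> 25 < 61, search right half
lo=12, hi=15, mid=13, arr[mid]=39 -> 39 < 61, search right half
lo=14, hi=15, mid=14, arr[mid]=60 -> 60 < 61, search right half
lo=15, hi=15, mid=15, arr[mid]=61 -> Found target at index 15!

Binary search finds 61 at index 15 after 5 comparisons. The search repeatedly halves the search space by comparing with the middle element.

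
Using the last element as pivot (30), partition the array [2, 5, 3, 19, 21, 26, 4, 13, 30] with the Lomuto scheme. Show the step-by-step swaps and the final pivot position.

Lomuto partition with pivot = 30:

Initial array: [2, 5, 3, 19, 21, 26, 4, 13, 30]

arr[0]=2 <= 30: swap with position 0, array becomes [2, 5, 3, 19, 21, 26, 4, 13, 30]
arr[1]=5 <= 30: swap with position 1, array becomes [2, 5, 3, 19, 21, 26, 4, 13, 30]
arr[2]=3 <= 30: swap with position 2, array becomes [2, 5, 3, 19, 21, 26, 4, 13, 30]
arr[3]=19 <= 30: swap with position 3, array becomes [2, 5, 3, 19, 21, 26, 4, 13, 30]
arr[4]=21 <= 30: swap with position 4, array becomes [2, 5, 3, 19, 21, 26, 4, 13, 30]
arr[5]=26 <= 30: swap with position 5, array becomes [2, 5, 3, 19, 21, 26, 4, 13, 30]
arr[6]=4 <= 30: swap with position 6, array becomes [2, 5, 3, 19, 21, 26, 4, 13, 30]
arr[7]=13 <= 30: swap with position 7, array becomes [2, 5, 3, 19, 21, 26, 4, 13, 30]

Place pivot at position 8: [2, 5, 3, 19, 21, 26, 4, 13, 30]
Pivot position: 8

After partitioning with pivot 30, the array becomes [2, 5, 3, 19, 21, 26, 4, 13, 30]. The pivot is placed at index 8. All elements to the left of the pivot are <= 30, and all elements to the right are > 30.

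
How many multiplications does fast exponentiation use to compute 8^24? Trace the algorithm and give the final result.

Computing 8^24 by squaring (build up from 8^1; each line after the first costs one multiplication):

8^1 = 8
8^2 = (8^1)^2 = 8^2 = 64
8^3 = 8 * 8^2 = 8 * 64 = 512
8^6 = (8^3)^2 = 512^2 = 262144
8^12 = (8^6)^2 = 262144^2 = 68719476736
8^24 = (8^12)^2 = 68719476736^2 = 4722366482869645213696

Result: 4722366482869645213696
Multiplications needed: 5 (5 lines after 8^1)

8^24 = 4722366482869645213696. Using exponentiation by squaring, this requires 5 multiplications. The key idea: if the exponent is even, square the half-power; if odd, multiply by the base once.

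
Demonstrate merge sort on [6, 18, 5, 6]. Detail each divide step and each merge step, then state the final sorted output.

Merge sort trace:

Split: [6, 18, 5, 6] -> [6, 18] and [5, 6]
  Split: [6, 18] -> [6] and [18]
  Merge: [6] + [18] -> [6, 18]
  Split: [5, 6] -> [5] and [6]
  Merge: [5] + [6] -> [5, 6]
Merge: [6, 18] + [5, 6] -> [5, 6, 6, 18]

Final sorted array: [5, 6, 6, 18]

The merge sort proceeds by recursively splitting the array and merging sorted halves.
After all merges, the sorted array is [5, 6, 6, 18].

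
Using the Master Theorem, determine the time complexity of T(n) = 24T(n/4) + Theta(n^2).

Master Theorem for T(n) = 24T(n/4) + O(n^2):

a = 24, b = 4, c = 2
log_b(a) = log_4(24) = 2.2925

Case 1: c = 2 < log_4(24) = 2.2925
T(n) = O(n^(log_4 24))

For T(n) = 24T(n/4) + O(n^2): log_4(24) = 2.2925. This is Case 1 of the Master Theorem (c < log_b(a), work dominated by leaves), giving O(n^(log_4 24)).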